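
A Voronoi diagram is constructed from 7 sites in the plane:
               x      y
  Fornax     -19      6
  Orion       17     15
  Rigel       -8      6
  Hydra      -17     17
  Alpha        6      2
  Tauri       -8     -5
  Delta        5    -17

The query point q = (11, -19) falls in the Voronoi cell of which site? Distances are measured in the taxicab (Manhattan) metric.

Delta

d(q, Fornax) = |11−(-19)| + |-19−6| = 30 + 25 = 55
d(q, Orion) = |11−17| + |-19−15| = 6 + 34 = 40
d(q, Rigel) = |11−(-8)| + |-19−6| = 19 + 25 = 44
d(q, Hydra) = |11−(-17)| + |-19−17| = 28 + 36 = 64
d(q, Alpha) = |11−6| + |-19−2| = 5 + 21 = 26
d(q, Tauri) = |11−(-8)| + |-19−(-5)| = 19 + 14 = 33
d(q, Delta) = |11−5| + |-19−(-17)| = 6 + 2 = 8
The smallest is to Delta, so q lies in the Voronoi region of Delta.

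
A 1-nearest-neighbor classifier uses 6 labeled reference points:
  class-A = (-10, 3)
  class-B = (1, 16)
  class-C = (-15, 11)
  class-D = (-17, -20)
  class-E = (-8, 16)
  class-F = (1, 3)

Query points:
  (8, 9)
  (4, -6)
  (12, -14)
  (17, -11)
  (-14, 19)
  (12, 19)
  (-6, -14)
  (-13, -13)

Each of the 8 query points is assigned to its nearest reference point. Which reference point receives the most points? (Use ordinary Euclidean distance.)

class-F

(8, 9) — d² to each: class-A:360, class-B:98, class-C:533, class-D:1466, class-E:305, class-F:85 → nearest is class-F
(4, -6) — d² to each: class-A:277, class-B:493, class-C:650, class-D:637, class-E:628, class-F:90 → nearest is class-F
(12, -14) — d² to each: class-A:773, class-B:1021, class-C:1354, class-D:877, class-E:1300, class-F:410 → nearest is class-F
(17, -11) — d² to each: class-A:925, class-B:985, class-C:1508, class-D:1237, class-E:1354, class-F:452 → nearest is class-F
(-14, 19) — d² to each: class-A:272, class-B:234, class-C:65, class-D:1530, class-E:45, class-F:481 → nearest is class-E
(12, 19) — d² to each: class-A:740, class-B:130, class-C:793, class-D:2362, class-E:409, class-F:377 → nearest is class-B
(-6, -14) — d² to each: class-A:305, class-B:949, class-C:706, class-D:157, class-E:904, class-F:338 → nearest is class-D
(-13, -13) — d² to each: class-A:265, class-B:1037, class-C:580, class-D:65, class-E:866, class-F:452 → nearest is class-D
Tally — class-B:1, class-D:2, class-E:1, class-F:4. class-F captures the most (4).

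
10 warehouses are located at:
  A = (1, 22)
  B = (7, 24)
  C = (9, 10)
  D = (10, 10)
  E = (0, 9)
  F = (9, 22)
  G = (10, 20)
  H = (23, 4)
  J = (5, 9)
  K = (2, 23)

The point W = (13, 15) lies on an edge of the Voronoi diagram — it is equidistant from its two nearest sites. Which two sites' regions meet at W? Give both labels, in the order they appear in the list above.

D and G

Squared distances from W to each site:
|WA|² = 144 + 49 = 193
|WB|² = 36 + 81 = 117
|WC|² = 16 + 25 = 41
|WD|² = 9 + 25 = 34
|WE|² = 169 + 36 = 205
|WF|² = 16 + 49 = 65
|WG|² = 9 + 25 = 34
|WH|² = 100 + 121 = 221
|WJ|² = 64 + 36 = 100
|WK|² = 121 + 64 = 185
W is equidistant from D and G (both at squared distance 34), and every other site is strictly farther — so W lies on the D–G Voronoi edge.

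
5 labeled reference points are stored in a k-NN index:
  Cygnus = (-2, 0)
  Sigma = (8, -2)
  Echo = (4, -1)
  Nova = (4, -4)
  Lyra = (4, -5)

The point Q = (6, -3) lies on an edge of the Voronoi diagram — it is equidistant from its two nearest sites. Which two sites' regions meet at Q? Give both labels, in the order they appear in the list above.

Squared distances from Q to each site:
d²(Q, Cygnus) = (6−(-2))² + (-3−0)² = 64 + 9 = 73
d²(Q, Sigma) = (6−8)² + (-3−(-2))² = 4 + 1 = 5
d²(Q, Echo) = (6−4)² + (-3−(-1))² = 4 + 4 = 8
d²(Q, Nova) = (6−4)² + (-3−(-4))² = 4 + 1 = 5
d²(Q, Lyra) = (6−4)² + (-3−(-5))² = 4 + 4 = 8
Q is equidistant from Sigma and Nova (both at squared distance 5), and every other site is strictly farther — so Q lies on the Sigma–Nova Voronoi edge.

Sigma and Nova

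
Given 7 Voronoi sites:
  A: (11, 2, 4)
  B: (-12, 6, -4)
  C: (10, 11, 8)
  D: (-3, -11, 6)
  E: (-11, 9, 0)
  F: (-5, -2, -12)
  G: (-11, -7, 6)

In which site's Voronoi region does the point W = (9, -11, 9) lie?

D

Since √ is increasing, it suffices to compare squared distances:
|WA|² = (9−11)² + (-11−2)² + (9−4)² = 4 + 169 + 25 = 198
|WB|² = (9−(-12))² + (-11−6)² + (9−(-4))² = 441 + 289 + 169 = 899
|WC|² = (9−10)² + (-11−11)² + (9−8)² = 1 + 484 + 1 = 486
|WD|² = (9−(-3))² + (-11−(-11))² + (9−6)² = 144 + 0 + 9 = 153
|WE|² = (9−(-11))² + (-11−9)² + (9−0)² = 400 + 400 + 81 = 881
|WF|² = (9−(-5))² + (-11−(-2))² + (9−(-12))² = 196 + 81 + 441 = 718
|WG|² = (9−(-11))² + (-11−(-7))² + (9−6)² = 400 + 16 + 9 = 425
The smallest is to D, so W lies in the Voronoi region of D.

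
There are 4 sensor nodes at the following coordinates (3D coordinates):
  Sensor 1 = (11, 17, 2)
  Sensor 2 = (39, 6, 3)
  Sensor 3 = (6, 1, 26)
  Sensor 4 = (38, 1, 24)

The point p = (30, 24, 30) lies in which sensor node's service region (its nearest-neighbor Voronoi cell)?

Since √ is increasing, it suffices to compare squared distances:
d²(p, Sensor 1) = (30−11)² + (24−17)² + (30−2)² = 361 + 49 + 784 = 1194
d²(p, Sensor 2) = (30−39)² + (24−6)² + (30−3)² = 81 + 324 + 729 = 1134
d²(p, Sensor 3) = (30−6)² + (24−1)² + (30−26)² = 576 + 529 + 16 = 1121
d²(p, Sensor 4) = (30−38)² + (24−1)² + (30−24)² = 64 + 529 + 36 = 629
The smallest is to Sensor 4, so p lies in the Voronoi region of Sensor 4.

Sensor 4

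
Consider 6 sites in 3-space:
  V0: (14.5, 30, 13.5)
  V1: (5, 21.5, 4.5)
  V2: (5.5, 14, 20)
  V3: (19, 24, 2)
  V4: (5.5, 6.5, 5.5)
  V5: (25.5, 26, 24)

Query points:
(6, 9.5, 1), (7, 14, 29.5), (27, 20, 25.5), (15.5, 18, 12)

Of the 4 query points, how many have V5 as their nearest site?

(6, 9.5, 1) — d² to each: V0:648.75, V1:157.25, V2:381.5, V3:380.25, V4:29.5, V5:1181.5 → nearest is V4
(7, 14, 29.5) — d² to each: V0:568.25, V1:685.25, V2:92.5, V3:1000.25, V4:634.5, V5:516.5 → nearest is V2
(27, 20, 25.5) — d² to each: V0:400.25, V1:927.25, V2:528.5, V3:632.25, V4:1044.5, V5:40.5 → nearest is V5
(15.5, 18, 12) — d² to each: V0:147.25, V1:178.75, V2:180, V3:148.25, V4:274.5, V5:308 → nearest is V0
1 of the 4 points has V5 as nearest.

1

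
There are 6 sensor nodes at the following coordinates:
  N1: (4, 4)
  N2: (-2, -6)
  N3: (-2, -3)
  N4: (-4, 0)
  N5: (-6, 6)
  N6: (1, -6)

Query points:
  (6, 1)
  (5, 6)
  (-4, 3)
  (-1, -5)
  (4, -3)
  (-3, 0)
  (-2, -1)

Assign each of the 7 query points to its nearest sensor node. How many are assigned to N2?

1

(6, 1) — d² to each: N1:13, N2:113, N3:80, N4:101, N5:169, N6:74 → nearest is N1
(5, 6) — d² to each: N1:5, N2:193, N3:130, N4:117, N5:121, N6:160 → nearest is N1
(-4, 3) — d² to each: N1:65, N2:85, N3:40, N4:9, N5:13, N6:106 → nearest is N4
(-1, -5) — d² to each: N1:106, N2:2, N3:5, N4:34, N5:146, N6:5 → nearest is N2
(4, -3) — d² to each: N1:49, N2:45, N3:36, N4:73, N5:181, N6:18 → nearest is N6
(-3, 0) — d² to each: N1:65, N2:37, N3:10, N4:1, N5:45, N6:52 → nearest is N4
(-2, -1) — d² to each: N1:61, N2:25, N3:4, N4:5, N5:65, N6:34 → nearest is N3
1 of the 7 points has N2 as nearest.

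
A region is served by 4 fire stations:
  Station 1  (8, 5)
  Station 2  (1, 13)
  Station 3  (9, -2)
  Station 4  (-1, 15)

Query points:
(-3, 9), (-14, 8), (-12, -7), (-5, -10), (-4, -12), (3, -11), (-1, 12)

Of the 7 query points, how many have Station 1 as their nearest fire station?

0

(-3, 9) — d² to each: Station 1:137, Station 2:32, Station 3:265, Station 4:40 → nearest is Station 2
(-14, 8) — d² to each: Station 1:493, Station 2:250, Station 3:629, Station 4:218 → nearest is Station 4
(-12, -7) — d² to each: Station 1:544, Station 2:569, Station 3:466, Station 4:605 → nearest is Station 3
(-5, -10) — d² to each: Station 1:394, Station 2:565, Station 3:260, Station 4:641 → nearest is Station 3
(-4, -12) — d² to each: Station 1:433, Station 2:650, Station 3:269, Station 4:738 → nearest is Station 3
(3, -11) — d² to each: Station 1:281, Station 2:580, Station 3:117, Station 4:692 → nearest is Station 3
(-1, 12) — d² to each: Station 1:130, Station 2:5, Station 3:296, Station 4:9 → nearest is Station 2
0 of the 7 points have Station 1 as nearest.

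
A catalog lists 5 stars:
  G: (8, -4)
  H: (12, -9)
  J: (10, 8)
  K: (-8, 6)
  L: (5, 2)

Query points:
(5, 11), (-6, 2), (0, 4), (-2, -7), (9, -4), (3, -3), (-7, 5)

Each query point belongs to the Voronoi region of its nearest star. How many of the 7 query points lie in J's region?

(5, 11) — d² to each: G:234, H:449, J:34, K:194, L:81 → nearest is J
(-6, 2) — d² to each: G:232, H:445, J:292, K:20, L:121 → nearest is K
(0, 4) — d² to each: G:128, H:313, J:116, K:68, L:29 → nearest is L
(-2, -7) — d² to each: G:109, H:200, J:369, K:205, L:130 → nearest is G
(9, -4) — d² to each: G:1, H:34, J:145, K:389, L:52 → nearest is G
(3, -3) — d² to each: G:26, H:117, J:170, K:202, L:29 → nearest is G
(-7, 5) — d² to each: G:306, H:557, J:298, K:2, L:153 → nearest is K
1 of the 7 points has J as nearest.

1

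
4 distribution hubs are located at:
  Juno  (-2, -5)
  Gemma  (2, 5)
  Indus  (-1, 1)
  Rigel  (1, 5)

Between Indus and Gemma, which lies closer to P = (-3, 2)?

Indus

Compare squared distances:
d²(P, Indus) = (-3−(-1))² + (2−1)² = 4 + 1 = 5
d²(P, Gemma) = (-3−2)² + (2−5)² = 25 + 9 = 34
5 < 34, so Indus is closer.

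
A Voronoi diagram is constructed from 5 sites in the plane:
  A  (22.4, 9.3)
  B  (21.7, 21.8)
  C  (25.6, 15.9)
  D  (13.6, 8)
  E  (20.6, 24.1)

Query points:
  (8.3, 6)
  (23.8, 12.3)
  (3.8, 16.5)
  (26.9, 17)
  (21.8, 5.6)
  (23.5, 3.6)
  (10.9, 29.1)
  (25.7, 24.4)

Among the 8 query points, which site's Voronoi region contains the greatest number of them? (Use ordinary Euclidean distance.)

(8.3, 6) — d² to each: A:209.7, B:429.2, C:397.3, D:32.09, E:478.9 → nearest is D
(23.8, 12.3) — d² to each: A:10.96, B:94.66, C:16.2, D:122.53, E:149.48 → nearest is A
(3.8, 16.5) — d² to each: A:397.8, B:348.5, C:475.6, D:168.29, E:340 → nearest is D
(26.9, 17) — d² to each: A:79.54, B:50.08, C:2.9, D:257.89, E:90.1 → nearest is C
(21.8, 5.6) — d² to each: A:14.05, B:262.45, C:120.53, D:73, E:343.69 → nearest is A
(23.5, 3.6) — d² to each: A:33.7, B:334.48, C:155.7, D:117.37, E:428.66 → nearest is A
(10.9, 29.1) — d² to each: A:524.29, B:169.93, C:390.33, D:452.5, E:119.09 → nearest is E
(25.7, 24.4) — d² to each: A:238.9, B:22.76, C:72.26, D:415.37, E:26.1 → nearest is B
Tally — A:3, B:1, C:1, D:2, E:1. A captures the most (3).

A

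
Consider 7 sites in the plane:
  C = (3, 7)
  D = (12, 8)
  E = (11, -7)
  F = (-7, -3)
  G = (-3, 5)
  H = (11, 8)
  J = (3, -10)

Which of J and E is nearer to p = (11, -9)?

Compare squared distances:
|pJ|² = (11−3)² + (-9−(-10))² = 64 + 1 = 65
|pE|² = (11−11)² + (-9−(-7))² = 0 + 4 = 4
65 > 4, so E is closer.

E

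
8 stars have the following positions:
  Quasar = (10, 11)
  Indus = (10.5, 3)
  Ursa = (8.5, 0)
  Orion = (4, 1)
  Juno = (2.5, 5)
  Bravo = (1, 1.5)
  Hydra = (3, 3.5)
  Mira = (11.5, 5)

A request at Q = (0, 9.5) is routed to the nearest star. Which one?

Juno

Squared Euclidean distances:
d²(Q, Quasar) = (0−10)² + (9.5−11)² = 100 + 2.25 = 102.25
d²(Q, Indus) = (0−10.5)² + (9.5−3)² = 110.25 + 42.25 = 152.5
d²(Q, Ursa) = (0−8.5)² + (9.5−0)² = 72.25 + 90.25 = 162.5
d²(Q, Orion) = (0−4)² + (9.5−1)² = 16 + 72.25 = 88.25
d²(Q, Juno) = (0−2.5)² + (9.5−5)² = 6.25 + 20.25 = 26.5
d²(Q, Bravo) = (0−1)² + (9.5−1.5)² = 1 + 64 = 65
d²(Q, Hydra) = (0−3)² + (9.5−3.5)² = 9 + 36 = 45
d²(Q, Mira) = (0−11.5)² + (9.5−5)² = 132.25 + 20.25 = 152.5
Juno is nearest.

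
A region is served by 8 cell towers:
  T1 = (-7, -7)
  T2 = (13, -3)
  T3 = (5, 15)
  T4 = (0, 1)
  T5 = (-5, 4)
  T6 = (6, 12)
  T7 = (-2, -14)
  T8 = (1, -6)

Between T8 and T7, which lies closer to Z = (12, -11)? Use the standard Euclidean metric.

T8

Compare squared distances:
|ZT8|² = (12−1)² + (-11−(-6))² = 121 + 25 = 146
|ZT7|² = (12−(-2))² + (-11−(-14))² = 196 + 9 = 205
146 < 205, so T8 is closer.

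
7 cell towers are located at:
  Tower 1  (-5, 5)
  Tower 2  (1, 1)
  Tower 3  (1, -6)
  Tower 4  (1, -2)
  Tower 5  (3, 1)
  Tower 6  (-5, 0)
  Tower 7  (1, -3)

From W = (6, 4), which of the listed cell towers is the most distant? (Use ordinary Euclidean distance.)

Since √ is increasing, it suffices to compare squared distances:
d²(W, Tower 1) = (6−(-5))² + (4−5)² = 121 + 1 = 122
d²(W, Tower 2) = (6−1)² + (4−1)² = 25 + 9 = 34
d²(W, Tower 3) = (6−1)² + (4−(-6))² = 25 + 100 = 125
d²(W, Tower 4) = (6−1)² + (4−(-2))² = 25 + 36 = 61
d²(W, Tower 5) = (6−3)² + (4−1)² = 9 + 9 = 18
d²(W, Tower 6) = (6−(-5))² + (4−0)² = 121 + 16 = 137
d²(W, Tower 7) = (6−1)² + (4−(-3))² = 25 + 49 = 74
The largest is to Tower 6.

Tower 6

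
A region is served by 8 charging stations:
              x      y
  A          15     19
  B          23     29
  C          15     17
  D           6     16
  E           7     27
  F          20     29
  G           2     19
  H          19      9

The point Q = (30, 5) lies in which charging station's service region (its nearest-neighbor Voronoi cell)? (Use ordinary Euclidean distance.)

H

Compare squared distances (the ordering matches that of the actual distances):
|QA|² = (30−15)² + (5−19)² = 225 + 196 = 421
|QB|² = (30−23)² + (5−29)² = 49 + 576 = 625
|QC|² = (30−15)² + (5−17)² = 225 + 144 = 369
|QD|² = (30−6)² + (5−16)² = 576 + 121 = 697
|QE|² = (30−7)² + (5−27)² = 529 + 484 = 1013
|QF|² = (30−20)² + (5−29)² = 100 + 576 = 676
|QG|² = (30−2)² + (5−19)² = 784 + 196 = 980
|QH|² = (30−19)² + (5−9)² = 121 + 16 = 137
The smallest is to H, so Q lies in the Voronoi region of H.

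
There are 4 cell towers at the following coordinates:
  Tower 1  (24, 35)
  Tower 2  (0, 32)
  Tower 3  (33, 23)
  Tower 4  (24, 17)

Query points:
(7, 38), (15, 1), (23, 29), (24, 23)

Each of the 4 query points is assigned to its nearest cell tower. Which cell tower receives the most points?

Tower 4

(7, 38) — d² to each: Tower 1:298, Tower 2:85, Tower 3:901, Tower 4:730 → nearest is Tower 2
(15, 1) — d² to each: Tower 1:1237, Tower 2:1186, Tower 3:808, Tower 4:337 → nearest is Tower 4
(23, 29) — d² to each: Tower 1:37, Tower 2:538, Tower 3:136, Tower 4:145 → nearest is Tower 1
(24, 23) — d² to each: Tower 1:144, Tower 2:657, Tower 3:81, Tower 4:36 → nearest is Tower 4
Tally — Tower 1:1, Tower 2:1, Tower 4:2. Tower 4 captures the most (2).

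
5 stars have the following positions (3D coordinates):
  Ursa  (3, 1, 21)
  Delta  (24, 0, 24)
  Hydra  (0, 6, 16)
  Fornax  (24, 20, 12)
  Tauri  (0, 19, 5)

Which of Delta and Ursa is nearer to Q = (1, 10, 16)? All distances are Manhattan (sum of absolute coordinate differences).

d(Q, Delta) = |1−24| + |10−0| + |16−24| = 23 + 10 + 8 = 41
d(Q, Ursa) = |1−3| + |10−1| + |16−21| = 2 + 9 + 5 = 16
41 > 16, so Ursa is closer.

Ursa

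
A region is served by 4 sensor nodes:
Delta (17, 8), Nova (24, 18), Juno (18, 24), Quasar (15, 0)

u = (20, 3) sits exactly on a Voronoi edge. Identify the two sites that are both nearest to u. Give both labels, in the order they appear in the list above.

Squared distances from u to each site:
d²(u, Delta) = (20−17)² + (3−8)² = 9 + 25 = 34
d²(u, Nova) = (20−24)² + (3−18)² = 16 + 225 = 241
d²(u, Juno) = (20−18)² + (3−24)² = 4 + 441 = 445
d²(u, Quasar) = (20−15)² + (3−0)² = 25 + 9 = 34
u is equidistant from Delta and Quasar (both at squared distance 34), and every other site is strictly farther — so u lies on the Delta–Quasar Voronoi edge.

Delta and Quasar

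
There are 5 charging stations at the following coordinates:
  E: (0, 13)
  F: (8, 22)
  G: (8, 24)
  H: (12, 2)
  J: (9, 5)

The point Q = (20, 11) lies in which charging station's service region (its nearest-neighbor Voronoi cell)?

H

Squared Euclidean distances:
|QE|² = 400 + 4 = 404
|QF|² = 144 + 121 = 265
|QG|² = 144 + 169 = 313
|QH|² = 64 + 81 = 145
|QJ|² = 121 + 36 = 157
Minimum is at H.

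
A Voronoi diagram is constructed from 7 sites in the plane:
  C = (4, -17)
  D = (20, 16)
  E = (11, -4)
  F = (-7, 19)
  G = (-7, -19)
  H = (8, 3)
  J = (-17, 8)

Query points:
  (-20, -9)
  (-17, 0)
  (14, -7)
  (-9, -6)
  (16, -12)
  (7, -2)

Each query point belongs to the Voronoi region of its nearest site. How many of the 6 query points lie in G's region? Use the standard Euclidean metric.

(-20, -9) — d² to each: C:640, D:2225, E:986, F:953, G:269, H:928, J:298 → nearest is G
(-17, 0) — d² to each: C:730, D:1625, E:800, F:461, G:461, H:634, J:64 → nearest is J
(14, -7) — d² to each: C:200, D:565, E:18, F:1117, G:585, H:136, J:1186 → nearest is E
(-9, -6) — d² to each: C:290, D:1325, E:404, F:629, G:173, H:370, J:260 → nearest is G
(16, -12) — d² to each: C:169, D:800, E:89, F:1490, G:578, H:289, J:1489 → nearest is E
(7, -2) — d² to each: C:234, D:493, E:20, F:637, G:485, H:26, J:676 → nearest is E
2 of the 6 points have G as nearest.

2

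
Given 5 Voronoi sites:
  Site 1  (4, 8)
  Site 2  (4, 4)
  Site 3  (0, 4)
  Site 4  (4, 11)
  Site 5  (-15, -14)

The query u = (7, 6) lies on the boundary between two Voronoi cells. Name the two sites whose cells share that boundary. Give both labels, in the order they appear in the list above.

Site 1 and Site 2

Squared distances from u to each site:
d²(u, Site 1) = (7−4)² + (6−8)² = 9 + 4 = 13
d²(u, Site 2) = (7−4)² + (6−4)² = 9 + 4 = 13
d²(u, Site 3) = (7−0)² + (6−4)² = 49 + 4 = 53
d²(u, Site 4) = (7−4)² + (6−11)² = 9 + 25 = 34
d²(u, Site 5) = (7−(-15))² + (6−(-14))² = 484 + 400 = 884
u is equidistant from Site 1 and Site 2 (both at squared distance 13), and every other site is strictly farther — so u lies on the Site 1–Site 2 Voronoi edge.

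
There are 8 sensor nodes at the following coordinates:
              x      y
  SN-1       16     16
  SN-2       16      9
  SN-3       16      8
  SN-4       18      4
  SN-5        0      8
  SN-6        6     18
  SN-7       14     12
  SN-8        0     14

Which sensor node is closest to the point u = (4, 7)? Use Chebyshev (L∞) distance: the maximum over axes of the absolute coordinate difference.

SN-5

d(u, SN-1) = max(12, 9) = 12
d(u, SN-2) = max(12, 2) = 12
d(u, SN-3) = max(12, 1) = 12
d(u, SN-4) = max(14, 3) = 14
d(u, SN-5) = max(4, 1) = 4
d(u, SN-6) = max(2, 11) = 11
d(u, SN-7) = max(10, 5) = 10
d(u, SN-8) = max(4, 7) = 7
The smallest is to SN-5, so u lies in the Voronoi region of SN-5.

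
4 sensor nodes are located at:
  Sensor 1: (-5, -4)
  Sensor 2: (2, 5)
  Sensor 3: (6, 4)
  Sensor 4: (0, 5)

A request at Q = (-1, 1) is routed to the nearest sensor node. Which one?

Squared Euclidean distances:
d²(Q, Sensor 1) = 16 + 25 = 41
d²(Q, Sensor 2) = 9 + 16 = 25
d²(Q, Sensor 3) = 49 + 9 = 58
d²(Q, Sensor 4) = 1 + 16 = 17
Minimum is at Sensor 4.

Sensor 4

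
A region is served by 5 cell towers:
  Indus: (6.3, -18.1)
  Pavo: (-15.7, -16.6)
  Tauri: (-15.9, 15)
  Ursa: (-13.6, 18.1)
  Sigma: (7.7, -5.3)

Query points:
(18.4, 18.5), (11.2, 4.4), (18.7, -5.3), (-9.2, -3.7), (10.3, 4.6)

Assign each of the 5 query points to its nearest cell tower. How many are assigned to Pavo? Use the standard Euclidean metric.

1

(18.4, 18.5) — d² to each: Indus:1485.97, Pavo:2394.82, Tauri:1188.74, Ursa:1024.16, Sigma:680.93 → nearest is Sigma
(11.2, 4.4) — d² to each: Indus:530.26, Pavo:1164.61, Tauri:846.77, Ursa:802.73, Sigma:106.34 → nearest is Sigma
(18.7, -5.3) — d² to each: Indus:317.6, Pavo:1311.05, Tauri:1609.25, Ursa:1590.85, Sigma:121 → nearest is Sigma
(-9.2, -3.7) — d² to each: Indus:447.61, Pavo:208.66, Tauri:394.58, Ursa:494.6, Sigma:288.17 → nearest is Pavo
(10.3, 4.6) — d² to each: Indus:531.29, Pavo:1125.44, Tauri:794.6, Ursa:753.46, Sigma:104.77 → nearest is Sigma
1 of the 5 points has Pavo as nearest.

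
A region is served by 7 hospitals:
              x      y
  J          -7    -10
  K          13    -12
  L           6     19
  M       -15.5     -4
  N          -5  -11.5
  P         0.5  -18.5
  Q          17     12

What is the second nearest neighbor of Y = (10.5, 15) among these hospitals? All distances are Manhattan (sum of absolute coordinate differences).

Q

d(Y,J) = |10.5−(-7)| + |15−(-10)| = 17.5 + 25 = 42.5
d(Y,K) = |10.5−13| + |15−(-12)| = 2.5 + 27 = 29.5
d(Y,L) = |10.5−6| + |15−19| = 4.5 + 4 = 8.5
d(Y,M) = |10.5−(-15.5)| + |15−(-4)| = 26 + 19 = 45
d(Y,N) = |10.5−(-5)| + |15−(-11.5)| = 15.5 + 26.5 = 42
d(Y,P) = |10.5−0.5| + |15−(-18.5)| = 10 + 33.5 = 43.5
d(Y,Q) = |10.5−17| + |15−12| = 6.5 + 3 = 9.5
Sorted ascending: L, Q, K, … — the second-nearest is Q.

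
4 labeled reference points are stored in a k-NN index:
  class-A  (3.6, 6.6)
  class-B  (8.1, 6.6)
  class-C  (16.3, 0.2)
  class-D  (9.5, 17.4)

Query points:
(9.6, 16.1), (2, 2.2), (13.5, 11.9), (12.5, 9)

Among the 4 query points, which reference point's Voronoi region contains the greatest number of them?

(9.6, 16.1) — d² to each: class-A:126.25, class-B:92.5, class-C:297.7, class-D:1.7 → nearest is class-D
(2, 2.2) — d² to each: class-A:21.92, class-B:56.57, class-C:208.49, class-D:287.29 → nearest is class-A
(13.5, 11.9) — d² to each: class-A:126.1, class-B:57.25, class-C:144.73, class-D:46.25 → nearest is class-D
(12.5, 9) — d² to each: class-A:84.97, class-B:25.12, class-C:91.88, class-D:79.56 → nearest is class-B
Tally — class-A:1, class-B:1, class-D:2. class-D captures the most (2).

class-D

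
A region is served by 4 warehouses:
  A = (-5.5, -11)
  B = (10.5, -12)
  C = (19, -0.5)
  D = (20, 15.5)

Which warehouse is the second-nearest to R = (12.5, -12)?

C

Squared Euclidean distances:
|RA|² = (12.5−(-5.5))² + (-12−(-11))² = 324 + 1 = 325
|RB|² = (12.5−10.5)² + (-12−(-12))² = 4 + 0 = 4
|RC|² = (12.5−19)² + (-12−(-0.5))² = 42.25 + 132.25 = 174.5
|RD|² = (12.5−20)² + (-12−15.5)² = 56.25 + 756.25 = 812.5
Sorted ascending: B, C, A, … — the second-nearest is C.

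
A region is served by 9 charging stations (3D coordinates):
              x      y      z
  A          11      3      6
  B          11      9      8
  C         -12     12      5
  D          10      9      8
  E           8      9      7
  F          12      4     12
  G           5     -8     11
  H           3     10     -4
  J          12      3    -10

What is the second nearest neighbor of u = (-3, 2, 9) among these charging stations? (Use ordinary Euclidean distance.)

E

Since √ is increasing, it suffices to compare squared distances:
|uA|² = (-3−11)² + (2−3)² + (9−6)² = 196 + 1 + 9 = 206
|uB|² = (-3−11)² + (2−9)² + (9−8)² = 196 + 49 + 1 = 246
|uC|² = (-3−(-12))² + (2−12)² + (9−5)² = 81 + 100 + 16 = 197
|uD|² = (-3−10)² + (2−9)² + (9−8)² = 169 + 49 + 1 = 219
|uE|² = (-3−8)² + (2−9)² + (9−7)² = 121 + 49 + 4 = 174
|uF|² = (-3−12)² + (2−4)² + (9−12)² = 225 + 4 + 9 = 238
|uG|² = (-3−5)² + (2−(-8))² + (9−11)² = 64 + 100 + 4 = 168
|uH|² = (-3−3)² + (2−10)² + (9−(-4))² = 36 + 64 + 169 = 269
|uJ|² = (-3−12)² + (2−3)² + (9−(-10))² = 225 + 1 + 361 = 587
Sorted ascending: G, E, C, … — the second-nearest is E.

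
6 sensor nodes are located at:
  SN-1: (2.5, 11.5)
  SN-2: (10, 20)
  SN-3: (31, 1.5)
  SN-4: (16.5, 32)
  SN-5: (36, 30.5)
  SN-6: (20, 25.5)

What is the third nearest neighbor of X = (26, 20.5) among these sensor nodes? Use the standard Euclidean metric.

SN-4

Compare squared distances (the ordering matches that of the actual distances):
d²(X, SN-1) = (26−2.5)² + (20.5−11.5)² = 552.25 + 81 = 633.25
d²(X, SN-2) = (26−10)² + (20.5−20)² = 256 + 0.25 = 256.25
d²(X, SN-3) = (26−31)² + (20.5−1.5)² = 25 + 361 = 386
d²(X, SN-4) = (26−16.5)² + (20.5−32)² = 90.25 + 132.25 = 222.5
d²(X, SN-5) = (26−36)² + (20.5−30.5)² = 100 + 100 = 200
d²(X, SN-6) = (26−20)² + (20.5−25.5)² = 36 + 25 = 61
Sorted ascending: SN-6, SN-5, SN-4, SN-2, … — the third-nearest is SN-4.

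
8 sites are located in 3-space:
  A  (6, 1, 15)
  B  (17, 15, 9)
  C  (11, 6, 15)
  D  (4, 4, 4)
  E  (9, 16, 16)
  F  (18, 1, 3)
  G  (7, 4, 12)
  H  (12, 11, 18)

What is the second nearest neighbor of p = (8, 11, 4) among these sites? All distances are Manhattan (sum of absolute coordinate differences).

d(p,A) = 2 + 10 + 11 = 23
d(p,B) = 9 + 4 + 5 = 18
d(p,C) = 3 + 5 + 11 = 19
d(p,D) = 4 + 7 + 0 = 11
d(p,E) = 1 + 5 + 12 = 18
d(p,F) = 10 + 10 + 1 = 21
d(p,G) = 1 + 7 + 8 = 16
d(p,H) = 4 + 0 + 14 = 18
Sorted ascending: D, G, B, … — the second-nearest is G.

G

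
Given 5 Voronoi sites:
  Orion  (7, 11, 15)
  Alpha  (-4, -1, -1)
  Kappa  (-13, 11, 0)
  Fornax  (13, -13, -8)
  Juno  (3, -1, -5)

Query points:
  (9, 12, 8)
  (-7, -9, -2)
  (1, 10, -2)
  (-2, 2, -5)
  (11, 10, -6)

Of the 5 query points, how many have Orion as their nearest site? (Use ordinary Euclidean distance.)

(9, 12, 8) — d² to each: Orion:54, Alpha:419, Kappa:549, Fornax:897, Juno:374 → nearest is Orion
(-7, -9, -2) — d² to each: Orion:885, Alpha:74, Kappa:440, Fornax:452, Juno:173 → nearest is Alpha
(1, 10, -2) — d² to each: Orion:326, Alpha:147, Kappa:201, Fornax:709, Juno:134 → nearest is Juno
(-2, 2, -5) — d² to each: Orion:562, Alpha:29, Kappa:227, Fornax:459, Juno:34 → nearest is Alpha
(11, 10, -6) — d² to each: Orion:458, Alpha:371, Kappa:613, Fornax:537, Juno:186 → nearest is Juno
1 of the 5 points has Orion as nearest.

1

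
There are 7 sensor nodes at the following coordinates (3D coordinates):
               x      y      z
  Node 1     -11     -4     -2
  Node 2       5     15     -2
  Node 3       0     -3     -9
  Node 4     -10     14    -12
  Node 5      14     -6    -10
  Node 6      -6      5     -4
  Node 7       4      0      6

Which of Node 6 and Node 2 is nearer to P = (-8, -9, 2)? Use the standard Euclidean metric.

Compare squared distances:
d²(P, Node 6) = (-8−(-6))² + (-9−5)² + (2−(-4))² = 4 + 196 + 36 = 236
d²(P, Node 2) = (-8−5)² + (-9−15)² + (2−(-2))² = 169 + 576 + 16 = 761
236 < 761, so Node 6 is closer.

Node 6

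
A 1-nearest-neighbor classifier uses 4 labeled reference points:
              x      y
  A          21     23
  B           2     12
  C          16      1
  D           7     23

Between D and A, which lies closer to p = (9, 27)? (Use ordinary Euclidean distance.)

D

Compare squared distances:
|pD|² = (9−7)² + (27−23)² = 4 + 16 = 20
|pA|² = (9−21)² + (27−23)² = 144 + 16 = 160
20 < 160, so D is closer.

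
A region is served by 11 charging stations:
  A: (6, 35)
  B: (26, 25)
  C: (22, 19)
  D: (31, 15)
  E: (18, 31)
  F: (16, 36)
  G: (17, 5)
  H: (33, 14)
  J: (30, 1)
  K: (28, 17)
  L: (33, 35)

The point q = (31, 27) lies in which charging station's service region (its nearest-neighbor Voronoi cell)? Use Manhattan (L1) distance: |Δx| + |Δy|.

d(q,A) = 25 + 8 = 33
d(q,B) = 5 + 2 = 7
d(q,C) = 9 + 8 = 17
d(q,D) = 0 + 12 = 12
d(q,E) = 13 + 4 = 17
d(q,F) = 15 + 9 = 24
d(q,G) = 14 + 22 = 36
d(q,H) = 2 + 13 = 15
d(q,J) = 1 + 26 = 27
d(q,K) = 3 + 10 = 13
d(q,L) = 2 + 8 = 10
The smallest is to B, so q lies in the Voronoi region of B.

B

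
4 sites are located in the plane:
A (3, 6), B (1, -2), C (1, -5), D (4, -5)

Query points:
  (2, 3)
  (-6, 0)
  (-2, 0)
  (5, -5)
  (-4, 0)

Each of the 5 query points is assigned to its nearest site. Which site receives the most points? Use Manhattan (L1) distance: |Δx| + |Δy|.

B

(2, 3) — d to each: A:4, B:6, C:9, D:10 → nearest is A
(-6, 0) — d to each: A:15, B:9, C:12, D:15 → nearest is B
(-2, 0) — d to each: A:11, B:5, C:8, D:11 → nearest is B
(5, -5) — d to each: A:13, B:7, C:4, D:1 → nearest is D
(-4, 0) — d to each: A:13, B:7, C:10, D:13 → nearest is B
Tally — A:1, B:3, D:1. B captures the most (3).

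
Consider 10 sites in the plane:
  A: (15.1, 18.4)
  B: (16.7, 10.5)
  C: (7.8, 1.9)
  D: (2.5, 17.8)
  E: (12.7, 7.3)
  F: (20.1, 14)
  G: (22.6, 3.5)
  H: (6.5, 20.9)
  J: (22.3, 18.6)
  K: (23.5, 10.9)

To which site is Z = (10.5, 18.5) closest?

Since √ is increasing, it suffices to compare squared distances:
|ZA|² = (10.5−15.1)² + (18.5−18.4)² = 21.16 + 0.01 = 21.17
|ZB|² = (10.5−16.7)² + (18.5−10.5)² = 38.44 + 64 = 102.44
|ZC|² = (10.5−7.8)² + (18.5−1.9)² = 7.29 + 275.56 = 282.85
|ZD|² = (10.5−2.5)² + (18.5−17.8)² = 64 + 0.49 = 64.49
|ZE|² = (10.5−12.7)² + (18.5−7.3)² = 4.84 + 125.44 = 130.28
|ZF|² = (10.5−20.1)² + (18.5−14)² = 92.16 + 20.25 = 112.41
|ZG|² = (10.5−22.6)² + (18.5−3.5)² = 146.41 + 225 = 371.41
|ZH|² = (10.5−6.5)² + (18.5−20.9)² = 16 + 5.76 = 21.76
|ZJ|² = (10.5−22.3)² + (18.5−18.6)² = 139.24 + 0.01 = 139.25
|ZK|² = (10.5−23.5)² + (18.5−10.9)² = 169 + 57.76 = 226.76
A is nearest.

A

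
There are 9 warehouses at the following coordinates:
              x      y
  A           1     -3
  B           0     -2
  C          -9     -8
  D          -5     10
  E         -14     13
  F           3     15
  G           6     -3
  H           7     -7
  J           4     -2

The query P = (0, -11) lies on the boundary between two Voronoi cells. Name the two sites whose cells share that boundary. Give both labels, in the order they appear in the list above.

A and H

Squared distances from P to each site:
|PA|² = 1 + 64 = 65
|PB|² = 0 + 81 = 81
|PC|² = 81 + 9 = 90
|PD|² = 25 + 441 = 466
|PE|² = 196 + 576 = 772
|PF|² = 9 + 676 = 685
|PG|² = 36 + 64 = 100
|PH|² = 49 + 16 = 65
|PJ|² = 16 + 81 = 97
P is equidistant from A and H (both at squared distance 65), and every other site is strictly farther — so P lies on the A–H Voronoi edge.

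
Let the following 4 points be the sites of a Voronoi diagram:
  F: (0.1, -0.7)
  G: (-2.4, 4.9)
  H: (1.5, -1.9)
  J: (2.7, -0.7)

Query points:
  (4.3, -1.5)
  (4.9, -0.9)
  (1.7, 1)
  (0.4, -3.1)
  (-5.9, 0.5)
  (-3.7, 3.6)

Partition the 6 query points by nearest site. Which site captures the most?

J

(4.3, -1.5) — d² to each: F:18.28, G:85.85, H:8, J:3.2 → nearest is J
(4.9, -0.9) — d² to each: F:23.08, G:86.93, H:12.56, J:4.88 → nearest is J
(1.7, 1) — d² to each: F:5.45, G:32.02, H:8.45, J:3.89 → nearest is J
(0.4, -3.1) — d² to each: F:5.85, G:71.84, H:2.65, J:11.05 → nearest is H
(-5.9, 0.5) — d² to each: F:37.44, G:31.61, H:60.52, J:75.4 → nearest is G
(-3.7, 3.6) — d² to each: F:32.93, G:3.38, H:57.29, J:59.45 → nearest is G
Tally — G:2, H:1, J:3. J captures the most (3).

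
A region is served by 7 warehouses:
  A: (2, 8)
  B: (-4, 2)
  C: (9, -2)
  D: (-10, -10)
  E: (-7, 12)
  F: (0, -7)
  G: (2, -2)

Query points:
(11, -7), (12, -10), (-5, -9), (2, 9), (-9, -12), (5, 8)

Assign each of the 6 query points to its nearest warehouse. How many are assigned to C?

(11, -7) — d² to each: A:306, B:306, C:29, D:450, E:685, F:121, G:106 → nearest is C
(12, -10) — d² to each: A:424, B:400, C:73, D:484, E:845, F:153, G:164 → nearest is C
(-5, -9) — d² to each: A:338, B:122, C:245, D:26, E:445, F:29, G:98 → nearest is D
(2, 9) — d² to each: A:1, B:85, C:170, D:505, E:90, F:260, G:121 → nearest is A
(-9, -12) — d² to each: A:521, B:221, C:424, D:5, E:580, F:106, G:221 → nearest is D
(5, 8) — d² to each: A:9, B:117, C:116, D:549, E:160, F:250, G:109 → nearest is A
2 of the 6 points have C as nearest.

2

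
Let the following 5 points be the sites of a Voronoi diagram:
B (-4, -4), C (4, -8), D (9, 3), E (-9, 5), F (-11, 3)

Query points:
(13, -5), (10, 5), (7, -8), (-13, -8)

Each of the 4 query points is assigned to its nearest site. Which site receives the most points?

D

(13, -5) — d² to each: B:290, C:90, D:80, E:584, F:640 → nearest is D
(10, 5) — d² to each: B:277, C:205, D:5, E:361, F:445 → nearest is D
(7, -8) — d² to each: B:137, C:9, D:125, E:425, F:445 → nearest is C
(-13, -8) — d² to each: B:97, C:289, D:605, E:185, F:125 → nearest is B
Tally — B:1, C:1, D:2. D captures the most (2).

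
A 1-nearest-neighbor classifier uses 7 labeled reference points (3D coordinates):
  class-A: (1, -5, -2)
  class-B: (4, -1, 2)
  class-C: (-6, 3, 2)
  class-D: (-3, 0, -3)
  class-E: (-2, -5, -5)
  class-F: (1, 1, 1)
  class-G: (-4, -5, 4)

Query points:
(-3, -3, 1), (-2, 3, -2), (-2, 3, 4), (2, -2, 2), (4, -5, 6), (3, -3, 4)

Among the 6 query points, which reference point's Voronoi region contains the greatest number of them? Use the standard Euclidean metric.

class-B

(-3, -3, 1) — d² to each: class-A:29, class-B:54, class-C:46, class-D:25, class-E:41, class-F:32, class-G:14 → nearest is class-G
(-2, 3, -2) — d² to each: class-A:73, class-B:68, class-C:32, class-D:11, class-E:73, class-F:22, class-G:104 → nearest is class-D
(-2, 3, 4) — d² to each: class-A:109, class-B:56, class-C:20, class-D:59, class-E:145, class-F:22, class-G:68 → nearest is class-C
(2, -2, 2) — d² to each: class-A:26, class-B:5, class-C:89, class-D:54, class-E:74, class-F:11, class-G:49 → nearest is class-B
(4, -5, 6) — d² to each: class-A:73, class-B:32, class-C:180, class-D:155, class-E:157, class-F:70, class-G:68 → nearest is class-B
(3, -3, 4) — d² to each: class-A:44, class-B:9, class-C:121, class-D:94, class-E:110, class-F:29, class-G:53 → nearest is class-B
Tally — class-B:3, class-C:1, class-D:1, class-G:1. class-B captures the most (3).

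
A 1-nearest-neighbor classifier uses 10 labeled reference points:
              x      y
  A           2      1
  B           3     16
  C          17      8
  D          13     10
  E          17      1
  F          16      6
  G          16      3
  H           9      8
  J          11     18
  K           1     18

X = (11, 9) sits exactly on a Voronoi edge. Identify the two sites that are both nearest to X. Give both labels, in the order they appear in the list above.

D and H

Squared distances from X to each site:
|XA|² = (11−2)² + (9−1)² = 81 + 64 = 145
|XB|² = (11−3)² + (9−16)² = 64 + 49 = 113
|XC|² = (11−17)² + (9−8)² = 36 + 1 = 37
|XD|² = (11−13)² + (9−10)² = 4 + 1 = 5
|XE|² = (11−17)² + (9−1)² = 36 + 64 = 100
|XF|² = (11−16)² + (9−6)² = 25 + 9 = 34
|XG|² = (11−16)² + (9−3)² = 25 + 36 = 61
|XH|² = (11−9)² + (9−8)² = 4 + 1 = 5
|XJ|² = (11−11)² + (9−18)² = 0 + 81 = 81
|XK|² = (11−1)² + (9−18)² = 100 + 81 = 181
X is equidistant from D and H (both at squared distance 5), and every other site is strictly farther — so X lies on the D–H Voronoi edge.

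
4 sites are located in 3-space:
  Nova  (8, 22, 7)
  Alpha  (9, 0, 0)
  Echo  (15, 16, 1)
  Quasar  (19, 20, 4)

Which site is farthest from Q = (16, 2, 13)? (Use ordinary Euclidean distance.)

Nova

Squared Euclidean distances:
d²(Q, Nova) = (16−8)² + (2−22)² + (13−7)² = 64 + 400 + 36 = 500
d²(Q, Alpha) = (16−9)² + (2−0)² + (13−0)² = 49 + 4 + 169 = 222
d²(Q, Echo) = (16−15)² + (2−16)² + (13−1)² = 1 + 196 + 144 = 341
d²(Q, Quasar) = (16−19)² + (2−20)² + (13−4)² = 9 + 324 + 81 = 414
The largest is to Nova.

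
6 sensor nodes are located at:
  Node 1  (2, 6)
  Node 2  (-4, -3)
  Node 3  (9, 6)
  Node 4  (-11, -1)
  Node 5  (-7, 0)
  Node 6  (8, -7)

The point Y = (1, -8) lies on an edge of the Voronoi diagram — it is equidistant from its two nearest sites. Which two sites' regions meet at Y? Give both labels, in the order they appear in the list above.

Squared distances from Y to each site:
d²(Y, Node 1) = (1−2)² + (-8−6)² = 1 + 196 = 197
d²(Y, Node 2) = (1−(-4))² + (-8−(-3))² = 25 + 25 = 50
d²(Y, Node 3) = (1−9)² + (-8−6)² = 64 + 196 = 260
d²(Y, Node 4) = (1−(-11))² + (-8−(-1))² = 144 + 49 = 193
d²(Y, Node 5) = (1−(-7))² + (-8−0)² = 64 + 64 = 128
d²(Y, Node 6) = (1−8)² + (-8−(-7))² = 49 + 1 = 50
Y is equidistant from Node 2 and Node 6 (both at squared distance 50), and every other site is strictly farther — so Y lies on the Node 2–Node 6 Voronoi edge.

Node 2 and Node 6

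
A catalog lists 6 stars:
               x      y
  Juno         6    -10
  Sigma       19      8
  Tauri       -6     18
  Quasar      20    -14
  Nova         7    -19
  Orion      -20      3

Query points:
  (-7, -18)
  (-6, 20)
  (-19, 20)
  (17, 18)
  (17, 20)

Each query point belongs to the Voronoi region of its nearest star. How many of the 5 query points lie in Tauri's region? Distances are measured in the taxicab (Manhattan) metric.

2

(-7, -18) — d to each: Juno:21, Sigma:52, Tauri:37, Quasar:31, Nova:15, Orion:34 → nearest is Nova
(-6, 20) — d to each: Juno:42, Sigma:37, Tauri:2, Quasar:60, Nova:52, Orion:31 → nearest is Tauri
(-19, 20) — d to each: Juno:55, Sigma:50, Tauri:15, Quasar:73, Nova:65, Orion:18 → nearest is Tauri
(17, 18) — d to each: Juno:39, Sigma:12, Tauri:23, Quasar:35, Nova:47, Orion:52 → nearest is Sigma
(17, 20) — d to each: Juno:41, Sigma:14, Tauri:25, Quasar:37, Nova:49, Orion:54 → nearest is Sigma
2 of the 5 points have Tauri as nearest.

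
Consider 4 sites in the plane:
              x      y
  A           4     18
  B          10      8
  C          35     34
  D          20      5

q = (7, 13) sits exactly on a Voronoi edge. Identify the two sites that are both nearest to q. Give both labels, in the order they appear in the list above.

A and B

Squared distances from q to each site:
|qA|² = (7−4)² + (13−18)² = 9 + 25 = 34
|qB|² = (7−10)² + (13−8)² = 9 + 25 = 34
|qC|² = (7−35)² + (13−34)² = 784 + 441 = 1225
|qD|² = (7−20)² + (13−5)² = 169 + 64 = 233
q is equidistant from A and B (both at squared distance 34), and every other site is strictly farther — so q lies on the A–B Voronoi edge.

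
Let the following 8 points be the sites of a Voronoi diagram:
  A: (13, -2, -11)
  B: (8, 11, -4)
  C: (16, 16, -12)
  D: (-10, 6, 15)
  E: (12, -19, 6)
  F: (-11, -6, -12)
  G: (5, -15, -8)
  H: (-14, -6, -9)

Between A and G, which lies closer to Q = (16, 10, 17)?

A

Compare squared distances:
|QA|² = (16−13)² + (10−(-2))² + (17−(-11))² = 9 + 144 + 784 = 937
|QG|² = (16−5)² + (10−(-15))² + (17−(-8))² = 121 + 625 + 625 = 1371
937 < 1371, so A is closer.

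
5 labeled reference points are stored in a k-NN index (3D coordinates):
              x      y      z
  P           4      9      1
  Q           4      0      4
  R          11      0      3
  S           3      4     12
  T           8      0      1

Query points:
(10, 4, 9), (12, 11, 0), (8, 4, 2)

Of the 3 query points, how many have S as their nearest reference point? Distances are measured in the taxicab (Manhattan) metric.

(10, 4, 9) — d to each: P:19, Q:15, R:11, S:10, T:14 → nearest is S
(12, 11, 0) — d to each: P:11, Q:23, R:15, S:28, T:16 → nearest is P
(8, 4, 2) — d to each: P:10, Q:10, R:8, S:15, T:5 → nearest is T
1 of the 3 points has S as nearest.

1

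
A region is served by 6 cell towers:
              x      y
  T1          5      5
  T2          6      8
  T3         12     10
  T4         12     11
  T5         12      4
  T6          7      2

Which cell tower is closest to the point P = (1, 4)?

T1

Since √ is increasing, it suffices to compare squared distances:
|PT1|² = (1−5)² + (4−5)² = 16 + 1 = 17
|PT2|² = (1−6)² + (4−8)² = 25 + 16 = 41
|PT3|² = (1−12)² + (4−10)² = 121 + 36 = 157
|PT4|² = (1−12)² + (4−11)² = 121 + 49 = 170
|PT5|² = (1−12)² + (4−4)² = 121 + 0 = 121
|PT6|² = (1−7)² + (4−2)² = 36 + 4 = 40
T1 is nearest.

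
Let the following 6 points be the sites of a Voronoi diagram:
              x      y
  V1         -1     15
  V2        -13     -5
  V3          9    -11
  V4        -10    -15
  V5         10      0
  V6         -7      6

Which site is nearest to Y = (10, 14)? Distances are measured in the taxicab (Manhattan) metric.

d(Y,V1) = 11 + 1 = 12
d(Y,V2) = 23 + 19 = 42
d(Y,V3) = 1 + 25 = 26
d(Y,V4) = 20 + 29 = 49
d(Y,V5) = 0 + 14 = 14
d(Y,V6) = 17 + 8 = 25
The smallest is to V1, so Y lies in the Voronoi region of V1.

V1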